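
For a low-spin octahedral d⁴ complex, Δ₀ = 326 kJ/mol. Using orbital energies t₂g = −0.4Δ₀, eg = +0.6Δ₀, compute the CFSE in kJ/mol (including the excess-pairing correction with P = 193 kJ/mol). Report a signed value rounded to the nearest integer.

-329

Electron filling gives t₂g⁴ eg⁰.
CFSE(orbital) = 4×(-0.4Δ₀) + 0×(0.6Δ₀) = -1.6Δ₀; with Δ₀ = 326 kJ/mol that is -522 kJ/mol.
Relative to high-spin t₂g³ eg¹ (0 paired), the low-spin configuration has 1 additional pair, contributing +1 × 193 = +193 kJ/mol.
Combining: -522 + 193 = -329 kJ/mol.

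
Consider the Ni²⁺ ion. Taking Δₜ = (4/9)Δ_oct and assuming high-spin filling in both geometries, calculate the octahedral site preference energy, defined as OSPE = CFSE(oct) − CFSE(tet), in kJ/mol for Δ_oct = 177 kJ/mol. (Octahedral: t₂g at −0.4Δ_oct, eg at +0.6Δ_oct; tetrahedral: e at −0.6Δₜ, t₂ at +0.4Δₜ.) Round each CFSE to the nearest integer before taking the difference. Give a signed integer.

Ni is in group 10, so Ni²⁺ is d⁸ (10 − 2 = 8).
Octahedral (high-spin): t₂g⁶ eg², CFSE = 6(−0.4) + 2(+0.6) = -1.2Δ_oct = -1.2 × 177 = -212 kJ/mol.
In a tetrahedral site the filling is e⁴ t₂⁴: CFSE(tet) = -0.8Δₜ = -0.8 × (4/9)(177) = -63 kJ/mol.
Subtracting, OSPE = -212 − (-63) = -149 kJ/mol.

-149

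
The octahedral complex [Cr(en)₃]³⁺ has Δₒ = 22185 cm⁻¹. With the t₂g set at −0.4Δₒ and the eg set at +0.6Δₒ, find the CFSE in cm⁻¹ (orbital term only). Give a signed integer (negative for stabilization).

en is neutral, so the +3 overall charge sits on Cr: oxidation state +3.
Cr sits in group 6; removing 3 electrons leaves Cr³⁺ with 6 − 3 = 3 d electrons.
For octahedral d³ the high- and low-spin configurations coincide.
Configuration: t₂g³ eg⁰.
CFSE(orbital) = 3×(-0.4Δₒ) + 0×(0.6Δₒ) = -1.2Δₒ; with Δₒ = 22185 cm⁻¹ that is -26622 cm⁻¹.

-26622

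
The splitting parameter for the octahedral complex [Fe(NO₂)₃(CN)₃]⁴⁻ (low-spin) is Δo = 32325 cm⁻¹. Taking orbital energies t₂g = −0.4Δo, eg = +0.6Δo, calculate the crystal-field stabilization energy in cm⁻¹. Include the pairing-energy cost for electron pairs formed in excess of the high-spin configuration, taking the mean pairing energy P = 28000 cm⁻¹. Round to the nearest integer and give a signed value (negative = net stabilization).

Ligand charges: 3×(-1) from NO₂⁻ and 3×(-1) from CN⁻ sum to -6; with overall charge -4, Fe is +2.
Fe is in group 8, so Fe²⁺ is d⁶ (8 − 2 = 6).
The d⁶ electrons fill as t₂g⁶ eg⁰.
Orbital CFSE = 6(-0.4) + 0(0.6) = -2.4Δo = -2.4 × 32325 = -77580 cm⁻¹.
Pairing penalty: 3 pairs vs 1 in the high-spin reference → 2 extra × P = 56000 cm⁻¹.
Overall CFSE = -77580 + 56000 = -21580 cm⁻¹.

-21580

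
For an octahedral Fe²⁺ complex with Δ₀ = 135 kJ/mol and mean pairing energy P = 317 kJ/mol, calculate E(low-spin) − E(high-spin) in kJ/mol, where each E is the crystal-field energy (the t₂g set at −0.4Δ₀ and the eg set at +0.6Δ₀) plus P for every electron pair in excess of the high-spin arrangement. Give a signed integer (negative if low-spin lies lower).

Fe sits in group 8; removing 2 electrons leaves Fe²⁺ with 8 − 2 = 6 d electrons.
High-spin d⁶ fills as t₂g⁴ eg² with CFSE 4(−0.4) + 2(+0.6) = -0.4Δ₀ = -54 kJ/mol.
Low-spin: t₂g⁶ eg⁰, orbital CFSE = -2.4Δ₀ = -324 kJ/mol; plus 2 excess pairs × P = +634 kJ/mol; total 310 kJ/mol.
E(LS) − E(HS) = 310 − (-54) = 364 kJ/mol.

364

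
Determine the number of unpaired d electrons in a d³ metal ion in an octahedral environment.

Configuration: t2g^3 e_g^0, giving 3 unpaired electrons.

3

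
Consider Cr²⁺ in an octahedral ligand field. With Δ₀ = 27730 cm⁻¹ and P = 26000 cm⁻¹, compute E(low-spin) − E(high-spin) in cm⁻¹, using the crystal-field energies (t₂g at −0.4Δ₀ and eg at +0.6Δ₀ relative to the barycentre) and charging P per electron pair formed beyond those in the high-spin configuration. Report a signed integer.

Cr sits in group 6; removing 2 electrons leaves Cr²⁺ with 6 − 2 = 4 d electrons.
High-spin d⁴ fills as t₂g³ eg¹ with CFSE 3(−0.4) + 1(+0.6) = -0.6Δ₀ = -16638 cm⁻¹.
For low-spin the configuration is t₂g⁴ eg⁰: orbital energy -1.6 × 27730 = -44368 cm⁻¹, and 1 additional pair relative to high-spin adds 26000 cm⁻¹, giving -18368 cm⁻¹.
Thus E(LS) − E(HS) = -1730 cm⁻¹.

-1730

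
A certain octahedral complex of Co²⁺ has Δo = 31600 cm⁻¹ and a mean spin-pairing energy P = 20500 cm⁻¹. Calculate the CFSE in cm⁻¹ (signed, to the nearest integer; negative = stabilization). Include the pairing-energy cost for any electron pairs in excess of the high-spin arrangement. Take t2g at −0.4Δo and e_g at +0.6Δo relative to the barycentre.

Co is in group 9, so Co²⁺ is d⁷ (9 − 2 = 7).
Δo > P, so pairing is preferred: the ground state is low-spin.
Filling d⁷ accordingly: t2g^6 e_g^1.
Orbital CFSE = -1.8Δo = -1.8 × 31600 = -56880 cm⁻¹.
Excess pairs vs high-spin: 3 − 2 = 1; pairing cost = +20500 cm⁻¹.
Net CFSE = -56880 + 20500 = -36380 cm⁻¹.

-36380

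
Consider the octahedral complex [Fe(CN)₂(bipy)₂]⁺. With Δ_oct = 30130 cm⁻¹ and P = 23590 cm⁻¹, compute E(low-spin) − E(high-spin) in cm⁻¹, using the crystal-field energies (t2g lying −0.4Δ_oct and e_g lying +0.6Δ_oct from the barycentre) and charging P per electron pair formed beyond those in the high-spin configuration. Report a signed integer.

Ligand charges: 2×(-1) from CN⁻ and 2×(+0) from bipy sum to -2; with overall charge +1, Fe is +3.
Fe sits in group 8; removing 3 electrons leaves Fe³⁺ with 8 − 3 = 5 d electrons.
High-spin d⁵ fills as t2g^3 e_g^2 with CFSE 3(−0.4) + 2(+0.6) = 0.0Δ_oct = 0 cm⁻¹.
For low-spin the configuration is t2g^5 e_g^0: orbital energy -2.0 × 30130 = -60260 cm⁻¹, and 2 additional pairs relative to high-spin add 47180 cm⁻¹, giving -13080 cm⁻¹.
The difference is -13080 − (0) = -13080 cm⁻¹, so low-spin lies lower.

-13080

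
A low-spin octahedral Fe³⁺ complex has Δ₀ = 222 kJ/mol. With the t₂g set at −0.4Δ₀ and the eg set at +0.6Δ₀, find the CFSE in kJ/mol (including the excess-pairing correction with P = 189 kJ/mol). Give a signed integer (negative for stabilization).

Fe sits in group 8; removing 3 electrons leaves Fe³⁺ with 8 − 3 = 5 d electrons.
Electron filling gives t₂g⁵ eg⁰.
Orbital CFSE = 5(-0.4) + 0(0.6) = -2.0Δ₀ = -2.0 × 222 = -444 kJ/mol.
Relative to high-spin t₂g³ eg² (0 paired), the low-spin configuration has 2 additional pairs, contributing +2 × 189 = +378 kJ/mol.
Net CFSE = -444 + 378 = -66 kJ/mol.

-66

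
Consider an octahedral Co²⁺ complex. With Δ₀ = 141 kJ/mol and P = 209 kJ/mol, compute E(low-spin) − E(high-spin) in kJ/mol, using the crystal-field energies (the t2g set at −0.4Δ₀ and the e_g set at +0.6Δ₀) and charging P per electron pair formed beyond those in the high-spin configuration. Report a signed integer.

68

Co²⁺: group 9, so d-count = 9 − 2 = 7.
High-spin: t2g^5 e_g^2, CFSE = -0.8Δ₀ = -113 kJ/mol.
For low-spin the configuration is t2g^6 e_g^1: orbital energy -1.8 × 141 = -254 kJ/mol, and 1 additional pair relative to high-spin adds 209 kJ/mol, giving -45 kJ/mol.
E(LS) − E(HS) = -45 − (-113) = 68 kJ/mol.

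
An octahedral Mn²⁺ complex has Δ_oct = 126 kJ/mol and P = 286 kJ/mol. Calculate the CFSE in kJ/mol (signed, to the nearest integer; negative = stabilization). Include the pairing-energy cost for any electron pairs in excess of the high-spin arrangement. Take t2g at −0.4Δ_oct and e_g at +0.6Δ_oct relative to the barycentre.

Group 7 minus oxidation state +2 gives a d⁵ configuration for Mn²⁺.
Δ_oct < P, so pairing is avoided: the ground state is high-spin.
Filling d⁵ accordingly: t2g^3 e_g^2.
Orbital CFSE = 0.0Δ_oct = 0.0 × 126 = 0 kJ/mol.
High-spin has no excess pairs, so no pairing correction applies.

0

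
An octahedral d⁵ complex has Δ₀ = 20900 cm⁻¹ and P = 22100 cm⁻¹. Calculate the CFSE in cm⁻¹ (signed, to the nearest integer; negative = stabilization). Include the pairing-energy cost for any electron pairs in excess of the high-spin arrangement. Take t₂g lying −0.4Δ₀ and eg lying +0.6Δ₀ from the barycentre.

Δ₀ < P, so pairing is avoided: the ground state is high-spin.
Configuration: t₂g³ eg².
Orbital CFSE = 0.0Δ₀ = 0.0 × 20900 = 0 cm⁻¹.
High-spin has no excess pairs, so no pairing correction applies.

0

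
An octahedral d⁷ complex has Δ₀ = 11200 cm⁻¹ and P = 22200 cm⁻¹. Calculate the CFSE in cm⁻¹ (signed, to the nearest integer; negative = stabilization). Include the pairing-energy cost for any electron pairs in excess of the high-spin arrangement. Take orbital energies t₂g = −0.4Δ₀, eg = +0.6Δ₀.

Δ₀ < P, so pairing is avoided: the ground state is high-spin.
Filling d⁷ accordingly: t₂g⁵ eg².
Orbital CFSE = -0.8Δ₀ = -0.8 × 11200 = -8960 cm⁻¹.
High-spin has no excess pairs, so no pairing correction applies.

-8960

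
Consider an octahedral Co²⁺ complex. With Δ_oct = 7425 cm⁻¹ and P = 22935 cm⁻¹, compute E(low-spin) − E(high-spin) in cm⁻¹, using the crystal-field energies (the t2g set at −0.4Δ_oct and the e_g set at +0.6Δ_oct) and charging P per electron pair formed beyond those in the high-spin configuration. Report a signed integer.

Group 9 minus oxidation state +2 gives a d⁷ configuration for Co²⁺.
In the high-spin limit (t2g^5 e_g^2) the orbital term is -0.8Δ_oct = -5940 cm⁻¹, with no excess pairing.
Low-spin: t2g^6 e_g^1, orbital CFSE = -1.8Δ_oct = -13365 cm⁻¹; plus 1 excess pair × P = +22935 cm⁻¹; total 9570 cm⁻¹.
The difference is 9570 − (-5940) = 15510 cm⁻¹, so high-spin lies lower.

15510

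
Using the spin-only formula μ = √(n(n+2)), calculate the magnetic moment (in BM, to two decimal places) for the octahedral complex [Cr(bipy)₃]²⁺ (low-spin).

2.83 BM

bipy is neutral, so the +2 overall charge sits on Cr: oxidation state +2.
Cr²⁺: group 6, so d-count = 6 − 2 = 4.
Configuration: t2g^4 e_g^0 → 2 unpaired electrons.
μ(spin-only) = √[2(2+2)] = √8 ≈ 2.83 BM.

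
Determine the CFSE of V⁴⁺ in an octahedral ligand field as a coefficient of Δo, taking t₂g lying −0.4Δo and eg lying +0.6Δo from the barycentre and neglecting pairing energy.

-0.4 Δo

V is in group 5, so V⁴⁺ is d¹ (5 − 4 = 1).
Configuration: t₂g¹ eg⁰.
CFSE = 1(-0.4Δo) + 0(0.6Δo) = -0.4Δo + 0.0Δo = -0.4Δo.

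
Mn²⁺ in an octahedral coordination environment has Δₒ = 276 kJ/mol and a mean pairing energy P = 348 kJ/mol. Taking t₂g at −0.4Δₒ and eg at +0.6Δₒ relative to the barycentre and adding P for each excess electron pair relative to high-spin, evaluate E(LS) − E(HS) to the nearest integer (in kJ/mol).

Group 7 minus oxidation state +2 gives a d⁵ configuration for Mn²⁺.
High-spin d⁵ fills as t₂g³ eg² with CFSE 3(−0.4) + 2(+0.6) = 0.0Δₒ = 0 kJ/mol.
Low-spin: t₂g⁵ eg⁰, orbital CFSE = -2.0Δₒ = -552 kJ/mol; plus 2 excess pairs × P = +696 kJ/mol; total 144 kJ/mol.
Thus E(LS) − E(HS) = 144 kJ/mol.

144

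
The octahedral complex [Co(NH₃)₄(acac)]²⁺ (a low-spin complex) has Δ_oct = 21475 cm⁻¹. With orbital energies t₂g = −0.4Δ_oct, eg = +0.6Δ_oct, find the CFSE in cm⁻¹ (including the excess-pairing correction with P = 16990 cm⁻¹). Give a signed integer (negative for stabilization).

Ligand charges: 4×(+0) from NH₃ and 1×(-1) from acac⁻ sum to -1; with overall charge +2, Co is +3.
Co³⁺: group 9, so d-count = 9 − 3 = 6.
The d⁶ electrons fill as t₂g⁶ eg⁰.
Orbital CFSE = 6(-0.4) + 0(0.6) = -2.4Δ_oct = -2.4 × 21475 = -51540 cm⁻¹.
Relative to high-spin t₂g⁴ eg² (1 paired), the low-spin configuration has 2 additional pairs, contributing +2 × 16990 = +33980 cm⁻¹.
Combining: -51540 + 33980 = -17560 cm⁻¹.

-17560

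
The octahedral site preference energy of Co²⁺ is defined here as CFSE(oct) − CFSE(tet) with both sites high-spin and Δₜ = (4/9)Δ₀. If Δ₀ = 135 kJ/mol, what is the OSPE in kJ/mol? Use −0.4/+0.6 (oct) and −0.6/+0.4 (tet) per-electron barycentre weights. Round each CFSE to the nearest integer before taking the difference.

Co is in group 9, so Co²⁺ is d⁷ (9 − 2 = 7).
Octahedral high-spin t₂g⁵ eg²: CFSE = -0.8 × 135 = -108 kJ/mol.
Tetrahedral e⁴ t₂³ gives -1.2Δₜ = -1.2 × (4/9) × 135 = -72 kJ/mol.
OSPE = CFSE(oct) − CFSE(tet) = -108 − (-72) = -36 kJ/mol.

-36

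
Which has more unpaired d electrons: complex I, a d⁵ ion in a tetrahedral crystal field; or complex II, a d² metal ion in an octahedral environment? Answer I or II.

I: With tetrahedral geometry the complex is necessarily high-spin; e² t₂³ → 5 unpaired.
II: t₂g² eg⁰ → 2 unpaired.
So I has more unpaired electrons.

I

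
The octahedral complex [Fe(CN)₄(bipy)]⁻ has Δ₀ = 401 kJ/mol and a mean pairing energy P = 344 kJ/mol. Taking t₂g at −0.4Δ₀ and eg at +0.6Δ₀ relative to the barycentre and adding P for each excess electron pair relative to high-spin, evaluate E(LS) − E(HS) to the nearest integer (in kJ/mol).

-114

Ligand charges: 4×(-1) from CN⁻ and 1×(+0) from bipy sum to -4; with overall charge -1, Fe is +3.
Fe³⁺: group 8, so d-count = 8 − 3 = 5.
High-spin d⁵ fills as t₂g³ eg² with CFSE 3(−0.4) + 2(+0.6) = 0.0Δ₀ = 0 kJ/mol.
Low-spin: t₂g⁵ eg⁰, orbital CFSE = -2.0Δ₀ = -802 kJ/mol; plus 2 excess pairs × P = +688 kJ/mol; total -114 kJ/mol.
The difference is -114 − (0) = -114 kJ/mol, so low-spin lies lower.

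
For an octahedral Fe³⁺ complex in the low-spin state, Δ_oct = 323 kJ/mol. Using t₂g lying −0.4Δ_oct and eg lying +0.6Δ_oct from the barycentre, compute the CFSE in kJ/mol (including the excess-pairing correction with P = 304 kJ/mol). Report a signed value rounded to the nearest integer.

-38

Fe is in group 8, so Fe³⁺ is d⁵ (8 − 3 = 5).
Configuration: t₂g⁵ eg⁰.
Orbital CFSE = 5(-0.4) + 0(0.6) = -2.0Δ_oct = -2.0 × 323 = -646 kJ/mol.
Pairing penalty: 2 pairs vs 0 in the high-spin reference → 2 extra × P = 608 kJ/mol.
Net CFSE = -646 + 608 = -38 kJ/mol.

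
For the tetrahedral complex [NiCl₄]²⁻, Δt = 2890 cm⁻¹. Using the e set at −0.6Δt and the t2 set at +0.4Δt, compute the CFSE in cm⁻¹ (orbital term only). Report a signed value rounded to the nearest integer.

-2312

Each Cl⁻ contributes -1; 4 × (-1) = -4. With overall charge -2, Ni is in the +2 oxidation state.
Ni sits in group 10; removing 2 electrons leaves Ni²⁺ with 10 − 2 = 8 d electrons.
Tetrahedral fields are weak (Δₜ ≈ 4/9 Δₒ), so electrons fill high-spin.
The d⁸ electrons fill as e^4 t2^4.
The orbital stabilization is -0.8Δt = -0.8 × 2890 = -2312 cm⁻¹.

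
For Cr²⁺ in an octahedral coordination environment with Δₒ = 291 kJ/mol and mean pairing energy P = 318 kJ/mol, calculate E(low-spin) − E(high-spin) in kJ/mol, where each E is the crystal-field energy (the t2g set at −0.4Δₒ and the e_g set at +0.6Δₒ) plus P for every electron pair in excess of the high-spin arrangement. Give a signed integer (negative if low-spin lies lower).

Cr is in group 6, so Cr²⁺ is d⁴ (6 − 2 = 4).
High-spin d⁴ fills as t2g^3 e_g^1 with CFSE 3(−0.4) + 1(+0.6) = -0.6Δₒ = -175 kJ/mol.
For low-spin the configuration is t2g^4 e_g^0: orbital energy -1.6 × 291 = -466 kJ/mol, and 1 additional pair relative to high-spin adds 318 kJ/mol, giving -148 kJ/mol.
Thus E(LS) − E(HS) = 27 kJ/mol.

27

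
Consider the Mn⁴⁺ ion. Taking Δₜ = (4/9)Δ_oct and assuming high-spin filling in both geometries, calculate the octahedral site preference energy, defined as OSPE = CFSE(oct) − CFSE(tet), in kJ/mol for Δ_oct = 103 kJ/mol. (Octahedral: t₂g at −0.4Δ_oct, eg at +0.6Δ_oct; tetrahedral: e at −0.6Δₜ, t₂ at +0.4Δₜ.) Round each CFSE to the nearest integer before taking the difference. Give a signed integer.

Group 7 minus oxidation state +4 gives a d³ configuration for Mn⁴⁺.
Octahedral high-spin t2g^3 e_g^0: CFSE = -1.2 × 103 = -124 kJ/mol.
In a tetrahedral site the filling is e^2 t2^1: CFSE(tet) = -0.8Δₜ = -0.8 × (4/9)(103) = -37 kJ/mol.
Subtracting, OSPE = -124 − (-37) = -87 kJ/mol.

-87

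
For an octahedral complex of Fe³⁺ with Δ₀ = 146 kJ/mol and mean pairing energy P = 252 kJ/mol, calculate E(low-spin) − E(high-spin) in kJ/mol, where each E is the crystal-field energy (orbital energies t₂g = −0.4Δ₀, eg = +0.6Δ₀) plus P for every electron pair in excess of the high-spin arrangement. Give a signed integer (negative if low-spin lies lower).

212

Fe is in group 8, so Fe³⁺ is d⁵ (8 − 3 = 5).
High-spin d⁵ fills as t₂g³ eg² with CFSE 3(−0.4) + 2(+0.6) = 0.0Δ₀ = 0 kJ/mol.
Low-spin t₂g⁵ eg⁰ gives -2.0Δ₀ = -292 kJ/mol, but forming 2 extra pairs costs 2P = 504 kJ/mol, so E(LS) = -292 + 504 = 212 kJ/mol.
The difference is 212 − (0) = 212 kJ/mol, so high-spin lies lower.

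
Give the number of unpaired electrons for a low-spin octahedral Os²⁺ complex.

Os²⁺: group 8, so d-count = 8 − 2 = 6.
Configuration: t2g^6 e_g^0, giving 0 unpaired electrons.

0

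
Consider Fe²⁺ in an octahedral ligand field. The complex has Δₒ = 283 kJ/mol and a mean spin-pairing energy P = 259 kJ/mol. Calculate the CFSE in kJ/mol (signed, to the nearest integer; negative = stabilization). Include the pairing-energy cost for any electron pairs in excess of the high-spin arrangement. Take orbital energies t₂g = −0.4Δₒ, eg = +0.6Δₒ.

Fe²⁺: group 8, so d-count = 8 − 2 = 6.
Δₒ > P, so pairing is preferred: the ground state is low-spin.
That gives t₂g⁶ eg⁰.
Orbital CFSE = -2.4Δₒ = -2.4 × 283 = -679 kJ/mol.
Excess pairs vs high-spin: 3 − 1 = 2; pairing cost = +518 kJ/mol.
Net CFSE = -679 + 518 = -161 kJ/mol.

-161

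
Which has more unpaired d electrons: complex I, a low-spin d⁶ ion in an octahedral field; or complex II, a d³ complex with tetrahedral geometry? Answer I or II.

I: t2g^6 e_g^0 → 0 unpaired.
II: Tetrahedral splitting is small, so the complex is high-spin; e² t₂¹ → 3 unpaired.
So II has more unpaired electrons.

II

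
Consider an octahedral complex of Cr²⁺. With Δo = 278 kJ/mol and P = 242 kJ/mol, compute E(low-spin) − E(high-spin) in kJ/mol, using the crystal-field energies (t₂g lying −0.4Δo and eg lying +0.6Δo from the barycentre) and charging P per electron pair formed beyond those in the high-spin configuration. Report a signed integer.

-36

Group 6 minus oxidation state +2 gives a d⁴ configuration for Cr²⁺.
In the high-spin limit (t₂g³ eg¹) the orbital term is -0.6Δo = -167 kJ/mol, with no excess pairing.
Low-spin: t₂g⁴ eg⁰, orbital CFSE = -1.6Δo = -445 kJ/mol; plus 1 excess pair × P = +242 kJ/mol; total -203 kJ/mol.
The difference is -203 − (-167) = -36 kJ/mol, so low-spin lies lower.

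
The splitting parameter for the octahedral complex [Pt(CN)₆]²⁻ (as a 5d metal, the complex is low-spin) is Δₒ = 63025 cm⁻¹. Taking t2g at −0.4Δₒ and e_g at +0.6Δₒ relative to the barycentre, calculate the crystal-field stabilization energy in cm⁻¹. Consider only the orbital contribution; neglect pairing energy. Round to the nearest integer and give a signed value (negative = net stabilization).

-151260

Each CN⁻ contributes -1; 6 × (-1) = -6. With overall charge -2, Pt is in the +4 oxidation state.
Pt is in group 10, so Pt⁴⁺ is d⁶ (10 − 4 = 6).
Electron filling gives t2g^6 e_g^0.
The orbital stabilization is -2.4Δₒ = -2.4 × 63025 = -151260 cm⁻¹.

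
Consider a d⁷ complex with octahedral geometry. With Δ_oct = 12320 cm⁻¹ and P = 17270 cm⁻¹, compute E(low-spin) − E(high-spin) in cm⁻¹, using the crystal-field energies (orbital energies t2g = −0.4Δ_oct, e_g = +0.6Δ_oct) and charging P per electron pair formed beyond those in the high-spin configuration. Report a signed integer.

High-spin d⁷ fills as t2g^5 e_g^2 with CFSE 5(−0.4) + 2(+0.6) = -0.8Δ_oct = -9856 cm⁻¹.
Low-spin t2g^6 e_g^1 gives -1.8Δ_oct = -22176 cm⁻¹, but forming 1 extra pair costs 1P = 17270 cm⁻¹, so E(LS) = -22176 + 17270 = -4906 cm⁻¹.
Thus E(LS) − E(HS) = 4950 cm⁻¹.

4950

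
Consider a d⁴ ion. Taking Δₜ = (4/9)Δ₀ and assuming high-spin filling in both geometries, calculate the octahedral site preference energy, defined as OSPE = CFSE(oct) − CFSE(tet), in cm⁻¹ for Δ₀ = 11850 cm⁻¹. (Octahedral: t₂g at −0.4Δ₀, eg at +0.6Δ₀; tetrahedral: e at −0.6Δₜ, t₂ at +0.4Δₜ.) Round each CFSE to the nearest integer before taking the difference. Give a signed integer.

In an octahedral site d⁴ (HS) is t2g^3 e_g^1, giving CFSE(oct) = -0.6Δ₀ = -7110 cm⁻¹.
Tetrahedral: e^2 t2^2, CFSE = 2(−0.6) + 2(+0.4) = -0.4Δₜ = -0.4 × (4/9) × 11850 = -2107 cm⁻¹.
OSPE = -7110 − (-2107) = -5003 cm⁻¹.

-5003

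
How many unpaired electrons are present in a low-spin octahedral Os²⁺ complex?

0

Os sits in group 8; removing 2 electrons leaves Os²⁺ with 8 − 2 = 6 d electrons.
Configuration: t₂g⁶ eg⁰, giving 0 unpaired electrons.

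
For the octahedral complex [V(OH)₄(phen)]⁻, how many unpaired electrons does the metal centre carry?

2

Ligand charges: 4×(-1) from OH⁻ and 1×(+0) from phen sum to -4; with overall charge -1, V is +3.
Group 5 minus oxidation state +3 gives a d² configuration for V³⁺.
Configuration: t₂g² eg⁰, giving 2 unpaired electrons.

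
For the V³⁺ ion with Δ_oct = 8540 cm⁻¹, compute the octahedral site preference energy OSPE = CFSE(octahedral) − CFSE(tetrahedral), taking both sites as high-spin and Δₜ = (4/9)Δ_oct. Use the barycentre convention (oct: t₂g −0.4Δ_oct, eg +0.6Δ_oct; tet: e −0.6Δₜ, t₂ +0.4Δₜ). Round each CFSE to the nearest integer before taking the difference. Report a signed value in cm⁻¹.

V³⁺: group 5, so d-count = 5 − 3 = 2.
In an octahedral site d² (HS) is t2g^2 e_g^0, giving CFSE(oct) = -0.8Δ_oct = -6832 cm⁻¹.
In a tetrahedral site the filling is e^2 t2^0: CFSE(tet) = -1.2Δₜ = -1.2 × (4/9)(8540) = -4555 cm⁻¹.
OSPE = CFSE(oct) − CFSE(tet) = -6832 − (-4555) = -2277 cm⁻¹.

-2277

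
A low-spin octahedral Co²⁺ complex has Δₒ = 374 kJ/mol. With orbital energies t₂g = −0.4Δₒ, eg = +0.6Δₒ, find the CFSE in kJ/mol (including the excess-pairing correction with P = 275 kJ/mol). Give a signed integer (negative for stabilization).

Group 9 minus oxidation state +2 gives a d⁷ configuration for Co²⁺.
The d⁷ electrons fill as t₂g⁶ eg¹.
The orbital stabilization is -1.8Δₒ = -1.8 × 374 = -673 kJ/mol.
Pairing penalty: 3 pairs vs 2 in the high-spin reference → 1 extra × P = 275 kJ/mol.
Net CFSE = -673 + 275 = -398 kJ/mol.

-398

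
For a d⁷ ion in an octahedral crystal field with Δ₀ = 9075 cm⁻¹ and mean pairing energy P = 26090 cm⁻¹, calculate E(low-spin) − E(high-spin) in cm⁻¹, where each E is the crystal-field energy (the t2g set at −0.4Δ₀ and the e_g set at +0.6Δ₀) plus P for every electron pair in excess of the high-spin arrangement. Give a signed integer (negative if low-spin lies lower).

17015

High-spin d⁷ fills as t2g^5 e_g^2 with CFSE 5(−0.4) + 2(+0.6) = -0.8Δ₀ = -7260 cm⁻¹.
Low-spin t2g^6 e_g^1 gives -1.8Δ₀ = -16335 cm⁻¹, but forming 1 extra pair costs 1P = 26090 cm⁻¹, so E(LS) = -16335 + 26090 = 9755 cm⁻¹.
E(LS) − E(HS) = 9755 − (-7260) = 17015 cm⁻¹.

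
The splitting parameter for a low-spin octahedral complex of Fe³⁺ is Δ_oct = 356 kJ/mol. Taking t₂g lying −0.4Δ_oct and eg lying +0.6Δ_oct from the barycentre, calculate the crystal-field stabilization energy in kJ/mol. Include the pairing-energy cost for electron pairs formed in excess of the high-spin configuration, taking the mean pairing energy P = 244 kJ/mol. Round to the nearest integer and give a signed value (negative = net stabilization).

Fe is in group 8, so Fe³⁺ is d⁵ (8 − 3 = 5).
The d⁵ electrons fill as t₂g⁵ eg⁰.
The orbital stabilization is -2.0Δ_oct = -2.0 × 356 = -712 kJ/mol.
High-spin d⁵ would be t₂g³ eg² with 0 pairs; low-spin has 2, so 2 excess pairs cost +2P = +488 kJ/mol.
Overall CFSE = -712 + 488 = -224 kJ/mol.

-224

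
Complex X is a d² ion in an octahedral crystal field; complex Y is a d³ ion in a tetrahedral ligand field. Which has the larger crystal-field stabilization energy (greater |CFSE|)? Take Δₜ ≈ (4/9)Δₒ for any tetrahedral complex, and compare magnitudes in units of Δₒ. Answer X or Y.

X: For octahedral d² the high- and low-spin configurations coincide; t2g^2 e_g^0, CFSE = -0.8Δₒ.
Y: Tetrahedral splitting is small, so the complex is high-spin; e^2 t2^1, CFSE = -0.8Δₜ ≈ -0.36Δₒ.
So X has the larger |CFSE|.

X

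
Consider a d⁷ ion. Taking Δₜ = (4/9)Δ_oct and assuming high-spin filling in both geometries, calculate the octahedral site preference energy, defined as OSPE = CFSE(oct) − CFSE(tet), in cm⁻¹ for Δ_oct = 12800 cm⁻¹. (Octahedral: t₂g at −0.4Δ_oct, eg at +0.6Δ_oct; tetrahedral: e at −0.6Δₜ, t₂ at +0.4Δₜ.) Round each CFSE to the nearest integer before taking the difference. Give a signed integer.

-3413

Octahedral (high-spin): t2g^5 e_g^2, CFSE = 5(−0.4) + 2(+0.6) = -0.8Δ_oct = -0.8 × 12800 = -10240 cm⁻¹.
Tetrahedral e^4 t2^3 gives -1.2Δₜ = -1.2 × (4/9) × 12800 = -6827 cm⁻¹.
OSPE = -10240 − (-6827) = -3413 cm⁻¹.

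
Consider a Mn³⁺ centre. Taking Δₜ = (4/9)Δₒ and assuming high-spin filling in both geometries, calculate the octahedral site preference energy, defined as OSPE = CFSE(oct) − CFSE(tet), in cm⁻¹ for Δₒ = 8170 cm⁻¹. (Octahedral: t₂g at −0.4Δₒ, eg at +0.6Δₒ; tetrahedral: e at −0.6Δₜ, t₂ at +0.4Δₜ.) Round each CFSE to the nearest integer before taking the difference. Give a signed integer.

-3450

Mn³⁺: group 7, so d-count = 7 − 3 = 4.
In an octahedral site d⁴ (HS) is t2g^3 e_g^1, giving CFSE(oct) = -0.6Δₒ = -4902 cm⁻¹.
In a tetrahedral site the filling is e^2 t2^2: CFSE(tet) = -0.4Δₜ = -0.4 × (4/9)(8170) = -1452 cm⁻¹.
OSPE = -4902 − (-1452) = -3450 cm⁻¹.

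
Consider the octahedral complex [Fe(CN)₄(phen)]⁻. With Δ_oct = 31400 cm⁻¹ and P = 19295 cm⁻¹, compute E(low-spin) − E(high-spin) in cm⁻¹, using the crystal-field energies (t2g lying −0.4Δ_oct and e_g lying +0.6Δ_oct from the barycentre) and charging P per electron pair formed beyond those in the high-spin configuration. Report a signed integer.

-24210

Ligand charges: 4×(-1) from CN⁻ and 1×(+0) from phen sum to -4; with overall charge -1, Fe is +3.
Fe sits in group 8; removing 3 electrons leaves Fe³⁺ with 8 − 3 = 5 d electrons.
High-spin: t2g^3 e_g^2, CFSE = 0.0Δ_oct = 0 cm⁻¹.
For low-spin the configuration is t2g^5 e_g^0: orbital energy -2.0 × 31400 = -62800 cm⁻¹, and 2 additional pairs relative to high-spin add 38590 cm⁻¹, giving -24210 cm⁻¹.
Thus E(LS) − E(HS) = -24210 cm⁻¹.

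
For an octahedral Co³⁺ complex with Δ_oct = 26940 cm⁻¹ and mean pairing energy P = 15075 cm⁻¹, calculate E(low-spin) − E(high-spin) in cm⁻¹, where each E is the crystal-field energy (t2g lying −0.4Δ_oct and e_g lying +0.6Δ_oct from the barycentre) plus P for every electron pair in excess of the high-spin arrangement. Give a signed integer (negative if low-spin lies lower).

Co is in group 9, so Co³⁺ is d⁶ (9 − 3 = 6).
In the high-spin limit (t2g^4 e_g^2) the orbital term is -0.4Δ_oct = -10776 cm⁻¹, with no excess pairing.
Low-spin t2g^6 e_g^0 gives -2.4Δ_oct = -64656 cm⁻¹, but forming 2 extra pairs costs 2P = 30150 cm⁻¹, so E(LS) = -64656 + 30150 = -34506 cm⁻¹.
E(LS) − E(HS) = -34506 − (-10776) = -23730 cm⁻¹.

-23730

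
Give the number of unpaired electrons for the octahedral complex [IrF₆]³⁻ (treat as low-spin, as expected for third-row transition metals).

Each F⁻ contributes -1; 6 × (-1) = -6. With overall charge -3, Ir is in the +3 oxidation state.
Ir sits in group 9; removing 3 electrons leaves Ir³⁺ with 9 − 3 = 6 d electrons.
Configuration: t₂g⁶ eg⁰, giving 0 unpaired electrons.

0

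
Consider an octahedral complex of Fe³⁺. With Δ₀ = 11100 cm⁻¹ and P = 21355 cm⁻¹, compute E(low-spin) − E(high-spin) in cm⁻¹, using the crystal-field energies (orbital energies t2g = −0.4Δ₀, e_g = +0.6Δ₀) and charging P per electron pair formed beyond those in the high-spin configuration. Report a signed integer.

Fe is in group 8, so Fe³⁺ is d⁵ (8 − 3 = 5).
In the high-spin limit (t2g^3 e_g^2) the orbital term is 0.0Δ₀ = 0 cm⁻¹, with no excess pairing.
For low-spin the configuration is t2g^5 e_g^0: orbital energy -2.0 × 11100 = -22200 cm⁻¹, and 2 additional pairs relative to high-spin add 42710 cm⁻¹, giving 20510 cm⁻¹.
The difference is 20510 − (0) = 20510 cm⁻¹, so high-spin lies lower.

20510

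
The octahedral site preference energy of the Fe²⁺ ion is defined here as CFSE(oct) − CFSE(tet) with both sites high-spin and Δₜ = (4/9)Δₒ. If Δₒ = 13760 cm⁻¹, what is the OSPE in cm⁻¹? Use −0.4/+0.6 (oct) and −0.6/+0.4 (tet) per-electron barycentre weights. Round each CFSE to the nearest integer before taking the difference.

Fe sits in group 8; removing 2 electrons leaves Fe²⁺ with 8 − 2 = 6 d electrons.
Octahedral high-spin t2g^4 e_g^2: CFSE = -0.4 × 13760 = -5504 cm⁻¹.
Tetrahedral: e^3 t2^3, CFSE = 3(−0.6) + 3(+0.4) = -0.6Δₜ = -0.6 × (4/9) × 13760 = -3669 cm⁻¹.
OSPE = -5504 − (-3669) = -1835 cm⁻¹.

-1835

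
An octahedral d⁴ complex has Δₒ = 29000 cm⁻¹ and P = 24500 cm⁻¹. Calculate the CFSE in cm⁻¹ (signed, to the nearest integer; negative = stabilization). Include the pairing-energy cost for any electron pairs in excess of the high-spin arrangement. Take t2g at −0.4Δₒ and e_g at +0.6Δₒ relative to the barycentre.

Here Δₒ > P (29000 > 24500), so the low-spin state is favoured.
Configuration: t2g^4 e_g^0.
Orbital CFSE = -1.6Δₒ = -1.6 × 29000 = -46400 cm⁻¹.
Excess pairs vs high-spin: 1 − 0 = 1; pairing cost = +24500 cm⁻¹.
Net CFSE = -46400 + 24500 = -21900 cm⁻¹.

-21900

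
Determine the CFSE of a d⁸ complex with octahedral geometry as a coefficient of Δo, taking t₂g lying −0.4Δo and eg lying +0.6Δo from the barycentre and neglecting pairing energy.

-1.2 Δo

For octahedral d⁸ the high- and low-spin configurations coincide.
Configuration: t₂g⁶ eg².
CFSE = 6(-0.4Δo) + 2(0.6Δo) = -2.4Δo + 1.2Δo = -1.2Δo.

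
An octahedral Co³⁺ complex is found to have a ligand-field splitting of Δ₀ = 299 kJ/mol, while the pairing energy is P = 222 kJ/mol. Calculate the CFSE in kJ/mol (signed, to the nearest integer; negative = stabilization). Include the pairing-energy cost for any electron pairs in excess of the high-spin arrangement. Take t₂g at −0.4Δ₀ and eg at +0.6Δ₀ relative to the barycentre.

-274

Group 9 minus oxidation state +3 gives a d⁶ configuration for Co³⁺.
Here Δ₀ > P (299 > 222), so the low-spin state is favoured.
Configuration: t₂g⁶ eg⁰.
Orbital CFSE = -2.4Δ₀ = -2.4 × 299 = -718 kJ/mol.
Excess pairs vs high-spin: 3 − 1 = 2; pairing cost = +444 kJ/mol.
Net CFSE = -718 + 444 = -274 kJ/mol.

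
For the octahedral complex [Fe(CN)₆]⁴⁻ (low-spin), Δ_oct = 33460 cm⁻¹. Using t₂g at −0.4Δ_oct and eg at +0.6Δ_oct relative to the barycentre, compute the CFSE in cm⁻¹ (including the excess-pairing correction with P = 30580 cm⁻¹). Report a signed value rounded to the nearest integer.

Each CN⁻ contributes -1; 6 × (-1) = -6. With overall charge -4, Fe is in the +2 oxidation state.
Fe²⁺: group 8, so d-count = 8 − 2 = 6.
Configuration: t₂g⁶ eg⁰.
Orbital CFSE = 6(-0.4) + 0(0.6) = -2.4Δ_oct = -2.4 × 33460 = -80304 cm⁻¹.
Pairing penalty: 3 pairs vs 1 in the high-spin reference → 2 extra × P = 61160 cm⁻¹.
Net CFSE = -80304 + 61160 = -19144 cm⁻¹.

-19144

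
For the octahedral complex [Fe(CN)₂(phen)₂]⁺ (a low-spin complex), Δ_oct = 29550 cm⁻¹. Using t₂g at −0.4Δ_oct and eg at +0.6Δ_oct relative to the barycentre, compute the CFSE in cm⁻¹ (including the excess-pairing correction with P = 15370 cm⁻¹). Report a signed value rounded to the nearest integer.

-28360

Ligand charges: 2×(-1) from CN⁻ and 2×(+0) from phen sum to -2; with overall charge +1, Fe is +3.
Fe sits in group 8; removing 3 electrons leaves Fe³⁺ with 8 − 3 = 5 d electrons.
The d⁵ electrons fill as t₂g⁵ eg⁰.
CFSE(orbital) = 5×(-0.4Δ_oct) + 0×(0.6Δ_oct) = -2.0Δ_oct; with Δ_oct = 29550 cm⁻¹ that is -59100 cm⁻¹.
High-spin d⁵ would be t₂g³ eg² with 0 pairs; low-spin has 2, so 2 excess pairs cost +2P = +30740 cm⁻¹.
Overall CFSE = -59100 + 30740 = -28360 cm⁻¹.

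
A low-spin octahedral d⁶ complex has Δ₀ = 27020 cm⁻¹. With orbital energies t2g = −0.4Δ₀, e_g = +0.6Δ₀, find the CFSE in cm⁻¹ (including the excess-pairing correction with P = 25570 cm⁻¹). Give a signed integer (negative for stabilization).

-13708

The d⁶ electrons fill as t2g^6 e_g^0.
The orbital stabilization is -2.4Δ₀ = -2.4 × 27020 = -64848 cm⁻¹.
Pairing penalty: 3 pairs vs 1 in the high-spin reference → 2 extra × P = 51140 cm⁻¹.
Combining: -64848 + 51140 = -13708 cm⁻¹.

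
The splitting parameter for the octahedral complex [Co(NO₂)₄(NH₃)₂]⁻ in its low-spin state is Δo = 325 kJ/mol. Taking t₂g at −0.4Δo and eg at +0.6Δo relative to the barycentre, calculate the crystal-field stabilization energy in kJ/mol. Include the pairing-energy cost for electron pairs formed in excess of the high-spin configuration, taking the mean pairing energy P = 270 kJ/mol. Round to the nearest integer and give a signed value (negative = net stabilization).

Ligand charges: 4×(-1) from NO₂⁻ and 2×(+0) from NH₃ sum to -4; with overall charge -1, Co is +3.
Co sits in group 9; removing 3 electrons leaves Co³⁺ with 9 − 3 = 6 d electrons.
Configuration: t₂g⁶ eg⁰.
The orbital stabilization is -2.4Δo = -2.4 × 325 = -780 kJ/mol.
Pairing penalty: 3 pairs vs 1 in the high-spin reference → 2 extra × P = 540 kJ/mol.
Combining: -780 + 540 = -240 kJ/mol.

-240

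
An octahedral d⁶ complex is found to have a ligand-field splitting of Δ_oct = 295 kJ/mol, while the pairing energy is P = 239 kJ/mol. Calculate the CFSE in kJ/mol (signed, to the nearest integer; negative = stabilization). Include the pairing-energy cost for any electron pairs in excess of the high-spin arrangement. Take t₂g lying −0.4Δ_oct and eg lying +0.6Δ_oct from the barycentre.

-230

Since Δ_oct = 295 kJ/mol > P = 239 kJ/mol, the complex adopts the low-spin configuration.
Configuration: t₂g⁶ eg⁰.
Orbital CFSE = -2.4Δ_oct = -2.4 × 295 = -708 kJ/mol.
Excess pairs vs high-spin: 3 − 1 = 2; pairing cost = +478 kJ/mol.
Net CFSE = -708 + 478 = -230 kJ/mol.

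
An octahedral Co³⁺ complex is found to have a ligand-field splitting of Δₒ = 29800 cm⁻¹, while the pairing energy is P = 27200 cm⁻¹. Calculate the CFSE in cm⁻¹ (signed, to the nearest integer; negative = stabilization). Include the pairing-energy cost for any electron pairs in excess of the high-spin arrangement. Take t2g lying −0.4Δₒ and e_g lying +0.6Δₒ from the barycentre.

-17120

Group 9 minus oxidation state +3 gives a d⁶ configuration for Co³⁺.
Here Δₒ > P (29800 > 27200), so the low-spin state is favoured.
Configuration: t2g^6 e_g^0.
Orbital CFSE = -2.4Δₒ = -2.4 × 29800 = -71520 cm⁻¹.
Excess pairs vs high-spin: 3 − 1 = 2; pairing cost = +54400 cm⁻¹.
Net CFSE = -71520 + 54400 = -17120 cm⁻¹.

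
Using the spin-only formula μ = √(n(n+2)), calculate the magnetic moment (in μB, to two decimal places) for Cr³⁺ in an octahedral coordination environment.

Cr is in group 6, so Cr³⁺ is d³ (6 − 3 = 3).
Configuration: t₂g³ eg⁰ → 3 unpaired electrons.
μ(spin-only) = √[3(3+2)] = √15 ≈ 3.87 μB.

3.87 μB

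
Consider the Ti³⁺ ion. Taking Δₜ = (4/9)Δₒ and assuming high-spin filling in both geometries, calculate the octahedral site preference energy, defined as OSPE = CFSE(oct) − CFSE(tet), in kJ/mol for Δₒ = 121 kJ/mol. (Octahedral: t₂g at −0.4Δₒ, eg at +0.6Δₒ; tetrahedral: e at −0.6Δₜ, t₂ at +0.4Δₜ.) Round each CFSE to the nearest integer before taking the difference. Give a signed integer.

-16

Ti is in group 4, so Ti³⁺ is d¹ (4 − 3 = 1).
In an octahedral site d¹ (HS) is t₂g¹ eg⁰, giving CFSE(oct) = -0.4Δₒ = -48 kJ/mol.
Tetrahedral e¹ t₂⁰ gives -0.6Δₜ = -0.6 × (4/9) × 121 = -32 kJ/mol.
OSPE = CFSE(oct) − CFSE(tet) = -48 − (-32) = -16 kJ/mol.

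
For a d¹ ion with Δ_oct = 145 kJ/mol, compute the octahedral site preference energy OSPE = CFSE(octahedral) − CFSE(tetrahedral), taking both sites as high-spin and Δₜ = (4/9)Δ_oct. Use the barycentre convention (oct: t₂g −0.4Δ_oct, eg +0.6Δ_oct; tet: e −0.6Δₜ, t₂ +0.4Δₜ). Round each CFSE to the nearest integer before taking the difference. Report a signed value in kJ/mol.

-19

Octahedral (high-spin): t2g^1 e_g^0, CFSE = 1(−0.4) + 0(+0.6) = -0.4Δ_oct = -0.4 × 145 = -58 kJ/mol.
Tetrahedral: e^1 t2^0, CFSE = 1(−0.6) + 0(+0.4) = -0.6Δₜ = -0.6 × (4/9) × 145 = -39 kJ/mol.
OSPE = -58 − (-39) = -19 kJ/mol.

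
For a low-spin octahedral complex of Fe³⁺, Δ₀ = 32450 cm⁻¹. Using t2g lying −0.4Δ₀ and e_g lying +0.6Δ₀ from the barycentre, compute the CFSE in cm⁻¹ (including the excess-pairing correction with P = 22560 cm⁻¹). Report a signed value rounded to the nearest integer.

Fe sits in group 8; removing 3 electrons leaves Fe³⁺ with 8 − 3 = 5 d electrons.
Configuration: t2g^5 e_g^0.
Orbital CFSE = 5(-0.4) + 0(0.6) = -2.0Δ₀ = -2.0 × 32450 = -64900 cm⁻¹.
Pairing penalty: 2 pairs vs 0 in the high-spin reference → 2 extra × P = 45120 cm⁻¹.
Net CFSE = -64900 + 45120 = -19780 cm⁻¹.

-19780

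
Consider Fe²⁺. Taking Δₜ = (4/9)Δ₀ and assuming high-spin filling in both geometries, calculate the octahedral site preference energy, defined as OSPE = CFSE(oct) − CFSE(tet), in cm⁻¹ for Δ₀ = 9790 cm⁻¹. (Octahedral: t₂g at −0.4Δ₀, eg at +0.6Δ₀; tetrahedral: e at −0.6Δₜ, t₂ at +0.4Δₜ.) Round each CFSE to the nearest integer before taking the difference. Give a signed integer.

Fe is in group 8, so Fe²⁺ is d⁶ (8 − 2 = 6).
In an octahedral site d⁶ (HS) is t₂g⁴ eg², giving CFSE(oct) = -0.4Δ₀ = -3916 cm⁻¹.
In a tetrahedral site the filling is e³ t₂³: CFSE(tet) = -0.6Δₜ = -0.6 × (4/9)(9790) = -2611 cm⁻¹.
OSPE = -3916 − (-2611) = -1305 cm⁻¹.

-1305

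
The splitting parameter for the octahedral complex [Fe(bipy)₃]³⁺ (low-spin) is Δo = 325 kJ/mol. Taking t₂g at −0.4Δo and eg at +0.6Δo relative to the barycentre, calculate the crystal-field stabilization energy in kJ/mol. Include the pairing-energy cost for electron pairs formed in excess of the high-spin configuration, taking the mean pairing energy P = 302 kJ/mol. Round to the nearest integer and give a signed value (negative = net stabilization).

-46

bipy is neutral, so the +3 overall charge sits on Fe: oxidation state +3.
Fe³⁺: group 8, so d-count = 8 − 3 = 5.
Configuration: t₂g⁵ eg⁰.
Orbital CFSE = 5(-0.4) + 0(0.6) = -2.0Δo = -2.0 × 325 = -650 kJ/mol.
Relative to high-spin t₂g³ eg² (0 paired), the low-spin configuration has 2 additional pairs, contributing +2 × 302 = +604 kJ/mol.
Combining: -650 + 604 = -46 kJ/mol.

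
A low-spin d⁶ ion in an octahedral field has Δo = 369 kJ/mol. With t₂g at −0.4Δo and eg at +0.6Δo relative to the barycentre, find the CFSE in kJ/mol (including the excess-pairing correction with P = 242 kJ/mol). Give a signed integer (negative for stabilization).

The d⁶ electrons fill as t₂g⁶ eg⁰.
The orbital stabilization is -2.4Δo = -2.4 × 369 = -886 kJ/mol.
Pairing penalty: 3 pairs vs 1 in the high-spin reference → 2 extra × P = 484 kJ/mol.
Overall CFSE = -886 + 484 = -402 kJ/mol.

-402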